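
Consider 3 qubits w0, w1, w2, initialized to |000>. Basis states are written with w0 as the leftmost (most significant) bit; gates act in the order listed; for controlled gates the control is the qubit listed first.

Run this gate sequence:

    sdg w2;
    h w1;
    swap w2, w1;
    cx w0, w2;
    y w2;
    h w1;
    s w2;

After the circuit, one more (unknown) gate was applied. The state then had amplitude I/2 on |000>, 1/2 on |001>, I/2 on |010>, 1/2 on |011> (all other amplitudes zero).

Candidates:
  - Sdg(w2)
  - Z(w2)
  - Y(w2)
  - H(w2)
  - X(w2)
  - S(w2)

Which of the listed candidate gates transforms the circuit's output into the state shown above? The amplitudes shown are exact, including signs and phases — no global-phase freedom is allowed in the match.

The applied gate was Y(w2).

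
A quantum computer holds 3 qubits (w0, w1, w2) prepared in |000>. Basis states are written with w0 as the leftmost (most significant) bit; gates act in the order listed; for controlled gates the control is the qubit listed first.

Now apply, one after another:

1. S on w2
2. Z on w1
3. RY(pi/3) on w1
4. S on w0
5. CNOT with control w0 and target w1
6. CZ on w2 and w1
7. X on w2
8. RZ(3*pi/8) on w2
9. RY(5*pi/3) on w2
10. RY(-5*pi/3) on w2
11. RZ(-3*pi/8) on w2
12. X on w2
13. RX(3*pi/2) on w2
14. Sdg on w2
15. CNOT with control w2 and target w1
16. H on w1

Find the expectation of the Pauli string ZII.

The observable ZII averages to 1.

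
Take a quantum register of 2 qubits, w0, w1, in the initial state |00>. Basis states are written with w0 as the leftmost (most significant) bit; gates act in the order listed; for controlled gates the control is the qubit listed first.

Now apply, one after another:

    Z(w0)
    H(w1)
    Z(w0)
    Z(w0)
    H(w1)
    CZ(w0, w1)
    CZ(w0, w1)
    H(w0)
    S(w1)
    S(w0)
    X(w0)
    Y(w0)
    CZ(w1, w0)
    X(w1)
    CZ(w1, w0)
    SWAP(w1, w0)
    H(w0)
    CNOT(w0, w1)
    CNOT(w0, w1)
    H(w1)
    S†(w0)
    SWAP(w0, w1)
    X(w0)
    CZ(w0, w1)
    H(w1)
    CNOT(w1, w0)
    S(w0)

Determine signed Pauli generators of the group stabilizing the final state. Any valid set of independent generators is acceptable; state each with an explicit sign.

The stabilizer group can be generated by +YZ, +ZY, among other valid generating sets.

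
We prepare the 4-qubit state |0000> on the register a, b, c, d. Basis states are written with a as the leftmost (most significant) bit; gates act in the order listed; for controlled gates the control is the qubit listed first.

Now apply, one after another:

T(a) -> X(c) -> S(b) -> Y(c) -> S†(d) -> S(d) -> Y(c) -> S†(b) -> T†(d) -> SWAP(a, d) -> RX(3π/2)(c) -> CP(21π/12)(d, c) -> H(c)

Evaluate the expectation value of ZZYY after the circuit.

The observable ZZYY averages to 0. Key observation: the block from step 3 through step 8 cancels to the identity and can be dropped.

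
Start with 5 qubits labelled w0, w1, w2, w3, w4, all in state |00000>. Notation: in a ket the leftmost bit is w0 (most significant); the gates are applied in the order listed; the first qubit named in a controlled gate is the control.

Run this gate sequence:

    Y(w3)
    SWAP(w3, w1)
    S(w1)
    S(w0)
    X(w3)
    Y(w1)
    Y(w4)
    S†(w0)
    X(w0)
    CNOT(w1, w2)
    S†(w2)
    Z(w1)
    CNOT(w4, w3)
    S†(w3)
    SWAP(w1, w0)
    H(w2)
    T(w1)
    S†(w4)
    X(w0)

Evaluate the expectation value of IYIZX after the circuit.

The expectation value of IYIZX is 0.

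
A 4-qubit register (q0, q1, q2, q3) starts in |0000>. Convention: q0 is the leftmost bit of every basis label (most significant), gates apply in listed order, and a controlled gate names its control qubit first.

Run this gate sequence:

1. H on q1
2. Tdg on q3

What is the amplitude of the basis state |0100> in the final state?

|0100> carries amplitude sqrt(2)/2 in the final state.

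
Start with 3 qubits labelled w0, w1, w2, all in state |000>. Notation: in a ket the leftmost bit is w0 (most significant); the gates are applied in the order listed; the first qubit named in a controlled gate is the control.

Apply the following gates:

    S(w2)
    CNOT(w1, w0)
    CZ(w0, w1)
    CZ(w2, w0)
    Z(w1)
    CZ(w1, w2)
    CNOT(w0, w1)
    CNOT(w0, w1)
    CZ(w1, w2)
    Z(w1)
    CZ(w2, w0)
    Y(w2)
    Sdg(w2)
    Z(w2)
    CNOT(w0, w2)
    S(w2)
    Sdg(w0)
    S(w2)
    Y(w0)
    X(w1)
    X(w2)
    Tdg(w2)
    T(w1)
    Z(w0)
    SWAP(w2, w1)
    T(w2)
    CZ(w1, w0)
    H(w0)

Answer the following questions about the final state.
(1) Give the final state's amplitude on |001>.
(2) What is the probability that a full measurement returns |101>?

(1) |001> carries amplitude sqrt(2)/2 in the final state.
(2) The probability of measuring |101> is 1/2.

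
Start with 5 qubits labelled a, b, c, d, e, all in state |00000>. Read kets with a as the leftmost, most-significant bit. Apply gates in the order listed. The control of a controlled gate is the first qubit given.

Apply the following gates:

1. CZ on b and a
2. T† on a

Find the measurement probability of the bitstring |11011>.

A full measurement returns |11011> with probability 0.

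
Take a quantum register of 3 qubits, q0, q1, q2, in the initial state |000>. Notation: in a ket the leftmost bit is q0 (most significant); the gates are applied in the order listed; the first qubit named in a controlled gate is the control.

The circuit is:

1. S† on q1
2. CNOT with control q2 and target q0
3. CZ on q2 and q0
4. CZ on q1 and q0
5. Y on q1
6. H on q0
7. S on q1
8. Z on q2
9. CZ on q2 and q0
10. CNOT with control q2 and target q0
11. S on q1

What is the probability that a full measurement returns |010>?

A full measurement returns |010> with probability 1/2.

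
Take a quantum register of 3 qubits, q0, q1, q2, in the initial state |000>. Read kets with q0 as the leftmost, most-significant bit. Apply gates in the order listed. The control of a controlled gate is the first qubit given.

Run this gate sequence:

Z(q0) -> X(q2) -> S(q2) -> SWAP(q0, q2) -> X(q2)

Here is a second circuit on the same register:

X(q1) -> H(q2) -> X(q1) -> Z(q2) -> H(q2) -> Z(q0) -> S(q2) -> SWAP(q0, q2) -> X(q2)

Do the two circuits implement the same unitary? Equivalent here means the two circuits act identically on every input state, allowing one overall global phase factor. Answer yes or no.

Yes, they are equivalent — the unitaries differ by at most a global phase.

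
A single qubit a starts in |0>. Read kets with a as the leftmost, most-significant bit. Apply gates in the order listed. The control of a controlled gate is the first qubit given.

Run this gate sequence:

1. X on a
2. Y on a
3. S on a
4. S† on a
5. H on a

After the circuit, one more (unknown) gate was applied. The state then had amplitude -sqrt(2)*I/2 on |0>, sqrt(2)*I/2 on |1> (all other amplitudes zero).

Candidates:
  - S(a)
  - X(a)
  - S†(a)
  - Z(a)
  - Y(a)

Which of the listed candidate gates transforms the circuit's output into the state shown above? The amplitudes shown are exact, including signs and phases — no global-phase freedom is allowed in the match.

The unique candidate consistent with the amplitudes is Z(a).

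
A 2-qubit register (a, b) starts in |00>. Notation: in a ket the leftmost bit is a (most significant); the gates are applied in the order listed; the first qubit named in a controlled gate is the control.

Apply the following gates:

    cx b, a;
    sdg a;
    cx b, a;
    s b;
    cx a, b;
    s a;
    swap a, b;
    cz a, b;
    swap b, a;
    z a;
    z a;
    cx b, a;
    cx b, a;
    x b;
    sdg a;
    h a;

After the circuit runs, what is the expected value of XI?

The observable XI averages to 1.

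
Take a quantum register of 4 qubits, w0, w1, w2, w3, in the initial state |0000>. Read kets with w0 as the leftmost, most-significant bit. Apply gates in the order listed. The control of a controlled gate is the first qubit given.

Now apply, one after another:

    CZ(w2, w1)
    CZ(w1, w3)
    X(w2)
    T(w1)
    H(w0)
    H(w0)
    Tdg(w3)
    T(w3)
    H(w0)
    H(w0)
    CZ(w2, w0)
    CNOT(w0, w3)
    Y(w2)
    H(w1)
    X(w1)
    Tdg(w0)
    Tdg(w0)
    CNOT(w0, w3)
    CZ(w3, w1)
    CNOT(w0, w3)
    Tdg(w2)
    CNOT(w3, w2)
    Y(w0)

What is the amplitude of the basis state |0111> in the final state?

The amplitude on |0111> is 0. Key observation: gates 5-10 undo each other exactly, leaving only the rest of the circuit to track.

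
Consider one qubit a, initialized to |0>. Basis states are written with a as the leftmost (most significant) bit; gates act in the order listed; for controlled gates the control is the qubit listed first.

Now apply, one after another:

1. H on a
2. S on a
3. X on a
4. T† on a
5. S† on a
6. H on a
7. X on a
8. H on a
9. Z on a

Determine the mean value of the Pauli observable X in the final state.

The observable X averages to -sqrt(2)/2. Key observation: steps 6-9 multiply out to the identity, so the circuit reduces to the remaining gates.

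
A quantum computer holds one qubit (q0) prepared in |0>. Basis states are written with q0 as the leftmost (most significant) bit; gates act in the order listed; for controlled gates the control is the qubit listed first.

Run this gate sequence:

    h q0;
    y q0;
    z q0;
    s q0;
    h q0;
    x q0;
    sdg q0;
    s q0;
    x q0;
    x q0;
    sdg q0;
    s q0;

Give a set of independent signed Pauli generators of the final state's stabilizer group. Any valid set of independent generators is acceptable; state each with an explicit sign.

The stabilizer group can be generated by +Y, among other valid generating sets. Key observation: gates 7-12 undo each other exactly, leaving only the rest of the circuit to track.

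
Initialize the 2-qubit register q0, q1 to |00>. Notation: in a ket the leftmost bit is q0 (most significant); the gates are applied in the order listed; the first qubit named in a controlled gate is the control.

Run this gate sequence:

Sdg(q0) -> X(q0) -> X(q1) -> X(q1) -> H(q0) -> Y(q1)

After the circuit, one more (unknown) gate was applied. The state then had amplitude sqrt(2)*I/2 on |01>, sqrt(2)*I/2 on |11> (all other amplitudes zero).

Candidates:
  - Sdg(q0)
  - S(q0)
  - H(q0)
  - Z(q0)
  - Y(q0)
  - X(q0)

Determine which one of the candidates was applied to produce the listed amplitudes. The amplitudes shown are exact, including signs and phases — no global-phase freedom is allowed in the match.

The applied gate was Z(q0). Key observation: gates 3-4 undo each other exactly, leaving only the rest of the circuit to track.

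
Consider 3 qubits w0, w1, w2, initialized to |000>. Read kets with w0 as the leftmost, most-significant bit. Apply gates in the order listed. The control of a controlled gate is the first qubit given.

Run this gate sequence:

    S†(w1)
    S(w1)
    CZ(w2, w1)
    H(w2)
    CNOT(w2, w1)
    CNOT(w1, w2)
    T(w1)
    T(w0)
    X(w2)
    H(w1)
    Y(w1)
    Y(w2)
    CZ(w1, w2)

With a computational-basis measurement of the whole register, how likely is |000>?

Outcome |000> occurs with probability 1/2 - sqrt(2)/4.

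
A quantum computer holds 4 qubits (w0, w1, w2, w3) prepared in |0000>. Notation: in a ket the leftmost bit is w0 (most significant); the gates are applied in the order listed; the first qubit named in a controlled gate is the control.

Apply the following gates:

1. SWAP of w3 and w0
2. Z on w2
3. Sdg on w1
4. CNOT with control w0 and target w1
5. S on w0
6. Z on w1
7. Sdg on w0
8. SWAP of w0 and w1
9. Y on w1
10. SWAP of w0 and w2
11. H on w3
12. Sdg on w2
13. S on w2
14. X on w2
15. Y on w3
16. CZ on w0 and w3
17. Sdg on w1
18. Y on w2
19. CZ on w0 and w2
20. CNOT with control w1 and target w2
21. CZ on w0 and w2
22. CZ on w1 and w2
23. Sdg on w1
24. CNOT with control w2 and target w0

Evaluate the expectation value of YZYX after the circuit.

The observable YZYX averages to 0.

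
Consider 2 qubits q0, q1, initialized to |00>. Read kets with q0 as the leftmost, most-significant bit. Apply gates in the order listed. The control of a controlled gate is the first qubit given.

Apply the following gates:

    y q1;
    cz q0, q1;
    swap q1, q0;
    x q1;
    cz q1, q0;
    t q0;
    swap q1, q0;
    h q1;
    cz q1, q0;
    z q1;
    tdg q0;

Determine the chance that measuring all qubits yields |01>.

A full measurement returns |01> with probability 0.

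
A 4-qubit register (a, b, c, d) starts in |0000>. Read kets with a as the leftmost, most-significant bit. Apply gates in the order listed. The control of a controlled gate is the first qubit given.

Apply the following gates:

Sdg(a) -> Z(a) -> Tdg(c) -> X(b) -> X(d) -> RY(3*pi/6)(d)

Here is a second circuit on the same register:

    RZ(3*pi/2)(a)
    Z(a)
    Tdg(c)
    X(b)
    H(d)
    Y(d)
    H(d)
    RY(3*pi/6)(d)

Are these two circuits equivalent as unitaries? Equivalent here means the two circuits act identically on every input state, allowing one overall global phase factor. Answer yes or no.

No, they are not equivalent — no single phase factor reconciles the two unitaries.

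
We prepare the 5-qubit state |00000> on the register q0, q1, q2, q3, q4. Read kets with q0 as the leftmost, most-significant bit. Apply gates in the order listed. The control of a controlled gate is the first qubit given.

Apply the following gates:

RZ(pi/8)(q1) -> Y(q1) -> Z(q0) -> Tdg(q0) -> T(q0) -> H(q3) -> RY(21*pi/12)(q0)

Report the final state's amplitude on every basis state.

The resulting statevector has amplitude -sqrt(2*sqrt(2) + 4)*exp(7*I*pi/16)/4 on |01000>, -sqrt(2*sqrt(2) + 4)*exp(7*I*pi/16)/4 on |01010>, sqrt(4 - 2*sqrt(2))*exp(7*I*pi/16)/4 on |11000>, sqrt(4 - 2*sqrt(2))*exp(7*I*pi/16)/4 on |11010>, and 0 on every other basis state.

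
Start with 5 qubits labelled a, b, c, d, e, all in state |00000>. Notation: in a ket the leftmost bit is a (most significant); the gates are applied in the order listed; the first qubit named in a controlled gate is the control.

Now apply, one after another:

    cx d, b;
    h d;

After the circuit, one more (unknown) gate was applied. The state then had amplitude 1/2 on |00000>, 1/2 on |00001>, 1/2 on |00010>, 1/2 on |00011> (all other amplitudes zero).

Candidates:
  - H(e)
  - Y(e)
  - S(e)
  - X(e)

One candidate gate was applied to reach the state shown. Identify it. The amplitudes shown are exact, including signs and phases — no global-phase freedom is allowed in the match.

The unique candidate consistent with the amplitudes is H(e).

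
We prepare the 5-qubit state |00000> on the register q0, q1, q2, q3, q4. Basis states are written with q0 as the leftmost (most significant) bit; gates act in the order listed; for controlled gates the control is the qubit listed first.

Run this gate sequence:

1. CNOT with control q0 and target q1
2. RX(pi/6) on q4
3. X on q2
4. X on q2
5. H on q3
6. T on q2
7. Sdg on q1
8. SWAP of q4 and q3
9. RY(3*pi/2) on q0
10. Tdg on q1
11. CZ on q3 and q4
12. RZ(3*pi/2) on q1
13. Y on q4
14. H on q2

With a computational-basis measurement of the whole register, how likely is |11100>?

The probability of measuring |11100> is 0. Key observation: gates 3-4 undo each other exactly, leaving only the rest of the circuit to track.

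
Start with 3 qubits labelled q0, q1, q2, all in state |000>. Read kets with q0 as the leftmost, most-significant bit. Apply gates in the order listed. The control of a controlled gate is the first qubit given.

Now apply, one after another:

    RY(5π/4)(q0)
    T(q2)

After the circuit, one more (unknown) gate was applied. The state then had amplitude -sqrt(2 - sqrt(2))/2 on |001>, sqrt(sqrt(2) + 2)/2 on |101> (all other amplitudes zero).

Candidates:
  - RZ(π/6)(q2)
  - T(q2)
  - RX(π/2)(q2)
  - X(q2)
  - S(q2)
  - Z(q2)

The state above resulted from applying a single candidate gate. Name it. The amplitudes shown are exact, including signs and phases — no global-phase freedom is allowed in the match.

It was X(q2) that produced the state shown.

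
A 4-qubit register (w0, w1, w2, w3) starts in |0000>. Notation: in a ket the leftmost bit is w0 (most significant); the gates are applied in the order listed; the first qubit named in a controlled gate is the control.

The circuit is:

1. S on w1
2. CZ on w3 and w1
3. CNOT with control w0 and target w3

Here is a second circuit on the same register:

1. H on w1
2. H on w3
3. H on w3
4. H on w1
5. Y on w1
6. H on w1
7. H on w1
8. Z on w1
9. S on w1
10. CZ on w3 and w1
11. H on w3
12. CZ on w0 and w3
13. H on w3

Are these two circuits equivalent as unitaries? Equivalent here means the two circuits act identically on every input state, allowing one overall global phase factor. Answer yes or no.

No: there is an input state on which the two circuits produce genuinely different outputs (not merely differing by a phase).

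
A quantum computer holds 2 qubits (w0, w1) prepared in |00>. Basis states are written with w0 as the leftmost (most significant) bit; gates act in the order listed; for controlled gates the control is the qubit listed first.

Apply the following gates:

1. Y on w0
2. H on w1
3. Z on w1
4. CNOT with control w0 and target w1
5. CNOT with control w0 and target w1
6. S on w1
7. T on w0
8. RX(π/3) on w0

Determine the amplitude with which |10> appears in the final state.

|10> carries amplitude sqrt(6)*exp(3*I*pi/4)/4 in the final state.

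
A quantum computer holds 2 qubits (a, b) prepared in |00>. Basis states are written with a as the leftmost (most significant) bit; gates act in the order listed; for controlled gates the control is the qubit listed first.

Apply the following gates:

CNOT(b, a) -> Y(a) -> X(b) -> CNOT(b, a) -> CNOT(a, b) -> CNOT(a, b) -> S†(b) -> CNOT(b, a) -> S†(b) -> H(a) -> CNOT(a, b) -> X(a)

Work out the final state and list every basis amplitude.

The final amplitudes are sqrt(2)*I/2 on |00>, 0 on |01>, 0 on |10>, -sqrt(2)*I/2 on |11>.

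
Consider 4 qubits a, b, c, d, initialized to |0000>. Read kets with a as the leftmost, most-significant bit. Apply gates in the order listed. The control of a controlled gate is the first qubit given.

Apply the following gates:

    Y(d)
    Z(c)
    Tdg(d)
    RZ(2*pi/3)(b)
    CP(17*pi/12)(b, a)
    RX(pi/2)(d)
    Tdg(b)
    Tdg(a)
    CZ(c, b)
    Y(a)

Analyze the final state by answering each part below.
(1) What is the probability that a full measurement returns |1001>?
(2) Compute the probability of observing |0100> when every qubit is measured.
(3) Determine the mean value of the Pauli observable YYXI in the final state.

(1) A full measurement returns |1001> with probability 1/2.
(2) Outcome |0100> occurs with probability 0.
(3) The expectation value of YYXI is 0.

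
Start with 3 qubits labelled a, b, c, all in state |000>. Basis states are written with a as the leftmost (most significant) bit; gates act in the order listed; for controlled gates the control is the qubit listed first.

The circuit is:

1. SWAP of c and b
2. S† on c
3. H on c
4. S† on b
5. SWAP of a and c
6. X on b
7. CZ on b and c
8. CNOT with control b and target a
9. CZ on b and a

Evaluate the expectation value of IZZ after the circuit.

The expectation value of IZZ is -1.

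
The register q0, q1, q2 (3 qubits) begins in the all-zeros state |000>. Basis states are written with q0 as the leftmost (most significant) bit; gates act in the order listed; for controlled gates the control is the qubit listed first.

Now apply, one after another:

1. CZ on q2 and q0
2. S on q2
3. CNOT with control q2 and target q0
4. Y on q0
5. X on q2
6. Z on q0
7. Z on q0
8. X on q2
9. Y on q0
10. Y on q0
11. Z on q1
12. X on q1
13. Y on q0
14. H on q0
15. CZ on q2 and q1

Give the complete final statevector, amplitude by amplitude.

After the circuit, the state carries amplitude sqrt(2)/2 on |010>, sqrt(2)/2 on |110>, and 0 on every other basis state. Key observation: the block from step 4 through step 9 cancels to the identity and can be dropped.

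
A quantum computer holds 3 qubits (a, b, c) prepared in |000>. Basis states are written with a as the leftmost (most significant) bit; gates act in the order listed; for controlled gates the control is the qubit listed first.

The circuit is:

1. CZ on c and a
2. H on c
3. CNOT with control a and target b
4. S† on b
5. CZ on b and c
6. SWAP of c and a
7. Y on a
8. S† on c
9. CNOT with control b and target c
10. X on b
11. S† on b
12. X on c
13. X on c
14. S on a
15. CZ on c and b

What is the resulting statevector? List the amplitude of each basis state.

After the circuit, the state carries amplitude -sqrt(2)/2 on |010>, sqrt(2)*I/2 on |110>, and 0 on every other basis state. Key observation: gates 12-13 undo each other exactly, leaving only the rest of the circuit to track.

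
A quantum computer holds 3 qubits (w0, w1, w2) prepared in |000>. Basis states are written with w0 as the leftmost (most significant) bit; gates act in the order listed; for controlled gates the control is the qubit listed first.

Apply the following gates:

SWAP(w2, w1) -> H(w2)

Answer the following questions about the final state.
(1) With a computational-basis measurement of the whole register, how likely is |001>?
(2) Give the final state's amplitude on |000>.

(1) Outcome |001> occurs with probability 1/2.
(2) The amplitude on |000> is sqrt(2)/2.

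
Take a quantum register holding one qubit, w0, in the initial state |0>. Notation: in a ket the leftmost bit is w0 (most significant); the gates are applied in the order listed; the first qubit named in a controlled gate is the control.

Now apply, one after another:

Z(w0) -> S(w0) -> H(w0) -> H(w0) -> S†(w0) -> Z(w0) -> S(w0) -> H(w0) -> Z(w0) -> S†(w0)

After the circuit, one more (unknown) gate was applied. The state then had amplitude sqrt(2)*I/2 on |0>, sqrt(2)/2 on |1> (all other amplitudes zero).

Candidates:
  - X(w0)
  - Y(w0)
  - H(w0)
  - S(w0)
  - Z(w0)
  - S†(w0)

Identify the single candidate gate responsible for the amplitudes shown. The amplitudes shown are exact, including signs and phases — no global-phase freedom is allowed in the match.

The applied gate was X(w0).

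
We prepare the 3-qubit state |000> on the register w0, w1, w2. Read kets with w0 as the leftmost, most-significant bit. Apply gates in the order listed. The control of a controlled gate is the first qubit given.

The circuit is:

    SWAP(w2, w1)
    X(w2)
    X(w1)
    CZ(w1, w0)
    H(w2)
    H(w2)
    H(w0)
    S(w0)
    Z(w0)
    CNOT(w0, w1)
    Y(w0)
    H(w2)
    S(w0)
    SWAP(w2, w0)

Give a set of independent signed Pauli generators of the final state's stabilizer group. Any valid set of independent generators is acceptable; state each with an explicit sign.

One valid set of independent stabilizer generators is -XII, +IXX, +IZZ (any independent generating set of the same group is equally correct).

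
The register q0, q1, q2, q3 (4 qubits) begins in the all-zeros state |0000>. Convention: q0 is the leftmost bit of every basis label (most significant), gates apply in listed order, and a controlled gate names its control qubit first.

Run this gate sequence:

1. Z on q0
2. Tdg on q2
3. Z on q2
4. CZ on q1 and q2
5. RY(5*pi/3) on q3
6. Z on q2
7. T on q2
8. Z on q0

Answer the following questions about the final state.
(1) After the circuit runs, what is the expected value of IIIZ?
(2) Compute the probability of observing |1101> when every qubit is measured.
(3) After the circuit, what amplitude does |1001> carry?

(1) In the final state, IIIZ has expectation 1/2.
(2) Outcome |1101> occurs with probability 0.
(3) The amplitude on |1001> is 0.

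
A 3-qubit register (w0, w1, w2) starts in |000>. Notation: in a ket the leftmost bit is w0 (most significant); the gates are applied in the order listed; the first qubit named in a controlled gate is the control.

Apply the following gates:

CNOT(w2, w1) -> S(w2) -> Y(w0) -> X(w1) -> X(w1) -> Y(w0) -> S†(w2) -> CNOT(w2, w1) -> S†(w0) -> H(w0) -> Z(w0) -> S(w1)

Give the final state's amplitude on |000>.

|000> carries amplitude sqrt(2)/2 in the final state. Key observation: the block from step 1 through step 8 cancels to the identity and can be dropped.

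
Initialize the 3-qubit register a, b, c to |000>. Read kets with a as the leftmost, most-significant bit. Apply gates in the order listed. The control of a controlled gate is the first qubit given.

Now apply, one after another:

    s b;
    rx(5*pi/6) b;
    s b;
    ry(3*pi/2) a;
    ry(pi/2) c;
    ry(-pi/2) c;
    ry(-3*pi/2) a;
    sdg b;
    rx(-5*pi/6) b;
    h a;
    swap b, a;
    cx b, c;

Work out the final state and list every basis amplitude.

The final amplitudes are sqrt(2)/2 on |000>, sqrt(2)/2 on |011>, and 0 on every other basis state. Key observation: the block from step 2 through step 9 cancels to the identity and can be dropped.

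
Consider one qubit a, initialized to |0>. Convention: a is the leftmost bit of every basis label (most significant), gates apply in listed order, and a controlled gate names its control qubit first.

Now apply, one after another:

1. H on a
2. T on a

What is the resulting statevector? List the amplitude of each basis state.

After the circuit, the state carries amplitude sqrt(2)/2 on |0>, sqrt(2)*exp(I*pi/4)/2 on |1>.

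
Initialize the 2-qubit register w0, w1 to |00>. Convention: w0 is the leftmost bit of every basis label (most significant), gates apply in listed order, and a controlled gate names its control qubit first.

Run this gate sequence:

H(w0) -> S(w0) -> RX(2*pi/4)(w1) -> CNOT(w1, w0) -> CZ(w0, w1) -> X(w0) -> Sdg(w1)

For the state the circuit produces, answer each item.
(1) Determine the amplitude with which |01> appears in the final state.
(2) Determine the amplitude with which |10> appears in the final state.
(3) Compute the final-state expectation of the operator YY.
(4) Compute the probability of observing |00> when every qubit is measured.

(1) The amplitude on |01> is 1/2.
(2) The amplitude on |10> is 1/2.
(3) In the final state, YY has expectation 1.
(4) A full measurement returns |00> with probability 1/4.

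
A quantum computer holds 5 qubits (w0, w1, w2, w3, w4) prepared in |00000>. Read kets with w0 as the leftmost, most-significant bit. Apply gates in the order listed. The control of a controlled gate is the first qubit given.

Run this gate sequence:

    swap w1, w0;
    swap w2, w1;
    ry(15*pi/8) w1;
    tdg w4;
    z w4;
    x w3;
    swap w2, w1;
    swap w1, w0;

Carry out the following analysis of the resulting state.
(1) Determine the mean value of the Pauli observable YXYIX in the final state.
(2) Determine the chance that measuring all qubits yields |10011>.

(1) The expectation value of YXYIX is 0.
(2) The probability of measuring |10011> is 0.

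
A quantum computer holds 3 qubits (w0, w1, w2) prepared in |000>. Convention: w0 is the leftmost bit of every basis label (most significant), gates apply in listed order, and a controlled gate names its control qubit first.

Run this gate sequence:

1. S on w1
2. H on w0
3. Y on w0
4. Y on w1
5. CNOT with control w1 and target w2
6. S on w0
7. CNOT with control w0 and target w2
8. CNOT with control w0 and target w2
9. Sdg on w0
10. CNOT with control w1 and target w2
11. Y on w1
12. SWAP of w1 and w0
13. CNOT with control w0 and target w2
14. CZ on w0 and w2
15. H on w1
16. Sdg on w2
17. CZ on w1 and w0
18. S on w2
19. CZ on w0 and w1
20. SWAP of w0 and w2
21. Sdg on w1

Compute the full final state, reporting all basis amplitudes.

After the circuit, the state carries amplitude -1 on |010>, and 0 on every other basis state. Key observation: steps 4-11 multiply out to the identity, so the circuit reduces to the remaining gates.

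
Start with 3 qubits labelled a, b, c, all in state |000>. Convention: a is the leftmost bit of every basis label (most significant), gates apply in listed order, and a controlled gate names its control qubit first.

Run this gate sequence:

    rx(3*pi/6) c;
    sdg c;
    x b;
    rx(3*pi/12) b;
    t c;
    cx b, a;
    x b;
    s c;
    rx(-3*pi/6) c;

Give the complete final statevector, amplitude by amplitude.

The resulting statevector has amplitude 0 on |000>, 0 on |001>, sqrt(2 - sqrt(2))*(-I - exp(3*I*pi/4))/4 on |010>, (1 - exp(I*pi/4))*sqrt(2 - sqrt(2))/4 on |011>, (1 + exp(I*pi/4))*sqrt(sqrt(2) + 2)/4 on |100>, sqrt(sqrt(2) + 2)*(-exp(3*I*pi/4) + I)/4 on |101>, 0 on |110>, 0 on |111>.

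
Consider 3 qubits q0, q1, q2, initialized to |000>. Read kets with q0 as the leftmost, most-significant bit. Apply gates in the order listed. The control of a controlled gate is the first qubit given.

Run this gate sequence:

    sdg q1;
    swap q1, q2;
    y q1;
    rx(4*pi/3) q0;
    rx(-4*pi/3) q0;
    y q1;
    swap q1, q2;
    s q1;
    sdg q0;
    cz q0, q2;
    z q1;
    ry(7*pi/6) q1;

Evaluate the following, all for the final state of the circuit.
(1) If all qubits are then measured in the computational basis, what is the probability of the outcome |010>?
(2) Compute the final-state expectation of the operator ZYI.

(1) Outcome |010> occurs with probability sqrt(3)/4 + 1/2. Key observation: the block from step 1 through step 8 cancels to the identity and can be dropped.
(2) In the final state, ZYI has expectation 0.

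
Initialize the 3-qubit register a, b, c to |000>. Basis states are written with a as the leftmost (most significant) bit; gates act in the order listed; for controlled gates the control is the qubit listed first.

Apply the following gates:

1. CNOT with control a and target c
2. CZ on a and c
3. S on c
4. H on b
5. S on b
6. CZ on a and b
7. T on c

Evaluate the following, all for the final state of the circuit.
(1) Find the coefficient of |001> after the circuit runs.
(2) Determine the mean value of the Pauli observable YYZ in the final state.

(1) The amplitude on |001> is 0.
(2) The observable YYZ averages to 0.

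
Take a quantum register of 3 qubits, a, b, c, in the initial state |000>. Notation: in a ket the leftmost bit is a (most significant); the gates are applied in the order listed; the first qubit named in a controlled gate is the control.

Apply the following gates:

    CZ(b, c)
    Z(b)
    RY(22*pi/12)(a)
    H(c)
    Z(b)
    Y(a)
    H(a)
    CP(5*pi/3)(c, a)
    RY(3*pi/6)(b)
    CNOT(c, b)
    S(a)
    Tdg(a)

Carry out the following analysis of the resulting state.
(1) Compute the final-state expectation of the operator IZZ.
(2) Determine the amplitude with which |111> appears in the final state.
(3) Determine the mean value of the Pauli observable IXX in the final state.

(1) In the final state, IZZ has expectation 0.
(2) The amplitude on |111> is exp(5*I*pi/12)/4.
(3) The expectation value of IXX is 7/8.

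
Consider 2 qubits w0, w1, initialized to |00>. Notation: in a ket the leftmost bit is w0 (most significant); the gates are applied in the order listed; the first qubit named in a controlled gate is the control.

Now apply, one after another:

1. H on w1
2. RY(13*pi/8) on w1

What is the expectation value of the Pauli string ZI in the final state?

The expectation value of ZI is 1.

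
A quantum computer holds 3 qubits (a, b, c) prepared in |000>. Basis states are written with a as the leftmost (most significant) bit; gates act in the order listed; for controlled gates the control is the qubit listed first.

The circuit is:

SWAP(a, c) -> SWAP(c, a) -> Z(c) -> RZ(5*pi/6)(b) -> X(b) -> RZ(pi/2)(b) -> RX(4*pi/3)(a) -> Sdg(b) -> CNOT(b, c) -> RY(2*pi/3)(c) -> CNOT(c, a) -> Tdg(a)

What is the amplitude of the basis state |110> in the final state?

The amplitude on |110> is -3*exp(7*I*pi/12)/4.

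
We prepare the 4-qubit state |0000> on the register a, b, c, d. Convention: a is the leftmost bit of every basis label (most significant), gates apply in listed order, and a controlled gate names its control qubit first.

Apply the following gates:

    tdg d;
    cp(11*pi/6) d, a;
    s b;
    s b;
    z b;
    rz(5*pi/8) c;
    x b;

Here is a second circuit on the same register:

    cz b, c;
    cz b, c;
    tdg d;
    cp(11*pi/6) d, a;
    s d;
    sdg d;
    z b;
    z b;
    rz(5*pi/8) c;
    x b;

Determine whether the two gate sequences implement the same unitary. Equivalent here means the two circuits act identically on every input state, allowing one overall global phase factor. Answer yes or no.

Yes — the two circuits implement the same unitary up to a global phase.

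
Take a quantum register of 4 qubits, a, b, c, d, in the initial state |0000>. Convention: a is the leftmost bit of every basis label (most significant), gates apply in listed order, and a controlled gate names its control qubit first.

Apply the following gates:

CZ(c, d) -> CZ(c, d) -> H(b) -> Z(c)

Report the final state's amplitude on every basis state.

The resulting statevector has amplitude sqrt(2)/2 on |0000>, sqrt(2)/2 on |0100>, and 0 on every other basis state. Key observation: gates 1-2 undo each other exactly, leaving only the rest of the circuit to track.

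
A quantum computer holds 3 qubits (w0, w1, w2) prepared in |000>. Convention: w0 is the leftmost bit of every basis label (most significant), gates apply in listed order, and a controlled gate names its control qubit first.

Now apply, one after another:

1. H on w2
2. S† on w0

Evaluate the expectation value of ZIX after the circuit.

The observable ZIX averages to 1.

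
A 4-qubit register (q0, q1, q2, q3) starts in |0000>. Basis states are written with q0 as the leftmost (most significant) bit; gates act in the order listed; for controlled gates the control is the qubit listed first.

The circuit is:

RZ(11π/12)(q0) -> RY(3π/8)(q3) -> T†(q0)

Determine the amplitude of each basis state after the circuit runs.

The resulting statevector has amplitude -exp(13*I*pi/24)*cos(3*pi/16) on |0000>, -exp(13*I*pi/24)*sin(3*pi/16) on |0001>, and 0 on every other basis state.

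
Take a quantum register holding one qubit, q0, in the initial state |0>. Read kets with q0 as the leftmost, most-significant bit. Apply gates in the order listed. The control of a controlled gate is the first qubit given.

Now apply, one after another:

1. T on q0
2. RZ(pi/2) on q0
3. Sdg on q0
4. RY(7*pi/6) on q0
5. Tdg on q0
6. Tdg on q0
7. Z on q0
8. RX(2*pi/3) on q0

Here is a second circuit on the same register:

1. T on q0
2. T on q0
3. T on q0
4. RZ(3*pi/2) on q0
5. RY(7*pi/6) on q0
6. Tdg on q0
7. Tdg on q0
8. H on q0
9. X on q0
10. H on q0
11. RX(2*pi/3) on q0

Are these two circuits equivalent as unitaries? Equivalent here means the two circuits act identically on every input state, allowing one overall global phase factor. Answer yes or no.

Yes, they are equivalent — the unitaries differ by at most a global phase.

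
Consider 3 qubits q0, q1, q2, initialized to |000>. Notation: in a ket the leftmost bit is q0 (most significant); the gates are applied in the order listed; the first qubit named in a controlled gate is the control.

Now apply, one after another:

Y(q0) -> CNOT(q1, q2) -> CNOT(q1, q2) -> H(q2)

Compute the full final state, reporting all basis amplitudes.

The final amplitudes are sqrt(2)*I/2 on |100>, sqrt(2)*I/2 on |101>, and 0 on every other basis state. Key observation: gates 2-3 undo each other exactly, leaving only the rest of the circuit to track.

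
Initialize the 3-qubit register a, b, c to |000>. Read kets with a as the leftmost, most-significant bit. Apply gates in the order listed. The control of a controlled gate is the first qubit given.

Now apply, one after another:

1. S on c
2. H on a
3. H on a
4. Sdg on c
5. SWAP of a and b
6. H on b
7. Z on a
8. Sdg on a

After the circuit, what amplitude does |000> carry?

The final state's coefficient on |000> equals sqrt(2)/2. Key observation: gates 1-4 undo each other exactly, leaving only the rest of the circuit to track.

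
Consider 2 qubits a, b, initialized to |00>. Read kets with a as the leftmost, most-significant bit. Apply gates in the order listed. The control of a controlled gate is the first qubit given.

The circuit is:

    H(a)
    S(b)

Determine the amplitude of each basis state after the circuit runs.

The final amplitudes are sqrt(2)/2 on |00>, 0 on |01>, sqrt(2)/2 on |10>, 0 on |11>.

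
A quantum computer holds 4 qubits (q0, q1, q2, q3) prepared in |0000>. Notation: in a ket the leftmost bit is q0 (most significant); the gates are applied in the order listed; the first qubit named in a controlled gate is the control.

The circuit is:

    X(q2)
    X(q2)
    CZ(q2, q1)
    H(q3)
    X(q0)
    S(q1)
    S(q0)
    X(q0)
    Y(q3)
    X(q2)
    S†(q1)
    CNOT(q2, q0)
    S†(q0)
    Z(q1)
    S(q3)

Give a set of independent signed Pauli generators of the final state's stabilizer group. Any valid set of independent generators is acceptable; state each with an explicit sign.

The final state is stabilized by the group generated by -IIIY, -ZIII, +IZII, -IIZI; other independent generating sets are equally valid.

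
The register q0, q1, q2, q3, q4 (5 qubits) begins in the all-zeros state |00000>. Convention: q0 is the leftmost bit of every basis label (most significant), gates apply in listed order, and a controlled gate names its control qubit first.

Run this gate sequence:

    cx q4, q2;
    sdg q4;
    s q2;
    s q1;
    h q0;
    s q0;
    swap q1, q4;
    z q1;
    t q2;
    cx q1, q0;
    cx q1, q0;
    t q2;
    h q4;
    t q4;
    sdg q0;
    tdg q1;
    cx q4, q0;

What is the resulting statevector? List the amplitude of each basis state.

The resulting statevector has amplitude 1/2 on |00000>, exp(I*pi/4)/2 on |00001>, 1/2 on |10000>, exp(I*pi/4)/2 on |10001>, and 0 on every other basis state. Key observation: gates 10-11 undo each other exactly, leaving only the rest of the circuit to track.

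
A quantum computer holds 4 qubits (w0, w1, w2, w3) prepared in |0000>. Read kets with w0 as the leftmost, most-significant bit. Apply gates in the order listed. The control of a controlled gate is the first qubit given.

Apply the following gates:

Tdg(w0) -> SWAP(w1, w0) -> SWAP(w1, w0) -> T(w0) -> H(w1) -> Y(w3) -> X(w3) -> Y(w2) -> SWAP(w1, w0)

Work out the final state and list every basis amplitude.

The final amplitudes are -sqrt(2)/2 on |0010>, -sqrt(2)/2 on |1010>, and 0 on every other basis state. Key observation: the block from step 1 through step 4 cancels to the identity and can be dropped.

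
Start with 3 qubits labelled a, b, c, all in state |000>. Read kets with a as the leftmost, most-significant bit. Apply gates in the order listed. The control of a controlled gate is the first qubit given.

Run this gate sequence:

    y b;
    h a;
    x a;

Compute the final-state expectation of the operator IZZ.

The observable IZZ averages to -1.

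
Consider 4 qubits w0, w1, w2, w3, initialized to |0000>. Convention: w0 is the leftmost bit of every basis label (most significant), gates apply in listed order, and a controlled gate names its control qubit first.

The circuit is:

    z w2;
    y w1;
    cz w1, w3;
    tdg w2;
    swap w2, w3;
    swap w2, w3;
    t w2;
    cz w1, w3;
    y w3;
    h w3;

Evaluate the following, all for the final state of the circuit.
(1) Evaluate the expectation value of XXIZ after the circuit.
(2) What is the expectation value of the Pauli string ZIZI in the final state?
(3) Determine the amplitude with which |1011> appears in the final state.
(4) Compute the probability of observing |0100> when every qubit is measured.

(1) The expectation value of XXIZ is 0. Key observation: gates 3-8 undo each other exactly, leaving only the rest of the circuit to track.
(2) The expectation value of ZIZI is 1.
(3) |1011> carries amplitude 0 in the final state.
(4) The probability of measuring |0100> is 1/2.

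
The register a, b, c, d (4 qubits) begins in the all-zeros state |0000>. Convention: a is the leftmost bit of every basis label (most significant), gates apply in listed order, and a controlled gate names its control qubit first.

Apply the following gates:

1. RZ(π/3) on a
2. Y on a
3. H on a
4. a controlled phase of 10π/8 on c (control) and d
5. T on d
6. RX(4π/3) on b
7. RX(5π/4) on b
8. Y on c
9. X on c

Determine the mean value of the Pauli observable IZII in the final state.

The expectation value of IZII is -sqrt(6)/4 + sqrt(2)/4.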